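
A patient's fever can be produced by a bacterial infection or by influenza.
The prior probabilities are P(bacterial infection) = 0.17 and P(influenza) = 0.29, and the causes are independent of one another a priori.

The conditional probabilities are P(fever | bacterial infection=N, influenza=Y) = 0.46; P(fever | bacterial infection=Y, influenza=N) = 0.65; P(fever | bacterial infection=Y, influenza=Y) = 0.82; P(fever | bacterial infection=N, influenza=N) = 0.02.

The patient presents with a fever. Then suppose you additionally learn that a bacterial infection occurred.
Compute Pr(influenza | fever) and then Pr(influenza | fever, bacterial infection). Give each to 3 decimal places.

P(fever) = 0.02*0.83*0.71 + 0.46*0.83*0.29 + 0.65*0.17*0.71 + 0.82*0.17*0.29 = 0.011786 + 0.110722 + 0.078455 + 0.040426 = 0.241389
The influenza-present share is 0.110722 + 0.040426 = 0.151148.
Hence the posterior is 0.151148/0.241389 ≈ 0.626.

Now also conditioning on bacterial infection=true:
Enumerate both values of influenza and weight by the priors:
  P(fever | bacterial infection) = 0.65*0.71 + 0.82*0.29
        = 0.461500 + 0.237800 = 0.699300
Keeping only the influenza-present terms gives 0.237800, so
  P(influenza | fever, bacterial infection) = 0.237800 / 0.699300 ≈ 0.340
This is intercausal reasoning (explaining away): once bacterial infection accounts for the fever, influenza becomes less likely.

Pr(influenza | fever) ≈ 0.626; Pr(influenza | fever, bacterial infection) ≈ 0.340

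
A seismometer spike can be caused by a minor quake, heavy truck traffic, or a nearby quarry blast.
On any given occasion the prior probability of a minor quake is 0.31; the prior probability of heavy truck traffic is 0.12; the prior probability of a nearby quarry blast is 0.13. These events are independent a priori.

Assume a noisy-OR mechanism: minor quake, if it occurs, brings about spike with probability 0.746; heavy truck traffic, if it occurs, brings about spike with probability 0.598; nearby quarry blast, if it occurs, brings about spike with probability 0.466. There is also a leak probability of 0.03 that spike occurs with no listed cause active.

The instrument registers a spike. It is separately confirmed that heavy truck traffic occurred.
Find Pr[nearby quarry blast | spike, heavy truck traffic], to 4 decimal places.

Pr[nearby quarry blast | spike, heavy truck traffic] ≈ 0.1520

Under noisy-OR, P(spike | causes) = 1 − (1−0.03)·∏(1−qᵢ) over the active causes.
P(spike | heavy truck traffic) = 0.61006·0.69·0.87 + 0.791772·0.69·0.13 + 0.900955·0.31·0.87 + 0.94711·0.31·0.13 = 0.366219 + 0.071022 + 0.242988 + 0.038169 = 0.718398
Of this, 0.109191 comes from 0.071022 + 0.038169 (the nearby quarry blast=true cases).
P(nearby quarry blast | spike, heavy truck traffic) = 0.109191 / 0.718398 ≈ 0.1520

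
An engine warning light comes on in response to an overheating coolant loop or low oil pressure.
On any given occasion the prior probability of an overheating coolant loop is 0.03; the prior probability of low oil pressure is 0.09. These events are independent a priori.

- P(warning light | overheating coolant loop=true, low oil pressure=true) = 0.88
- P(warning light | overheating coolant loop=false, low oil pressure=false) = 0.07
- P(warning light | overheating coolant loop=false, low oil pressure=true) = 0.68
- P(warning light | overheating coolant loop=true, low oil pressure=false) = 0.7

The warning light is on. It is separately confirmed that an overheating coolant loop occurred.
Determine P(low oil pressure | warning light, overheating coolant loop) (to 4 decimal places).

P(low oil pressure | warning light, overheating coolant loop) ≈ 0.1106

Weight on low oil pressure=true, given the evidence: 0.88·0.09 = 0.079200
Normalizer over all consistent configurations: 0.7·0.91 + 0.88·0.09 = 0.716200
Posterior = 0.079200 / 0.716200 ≈ 0.1106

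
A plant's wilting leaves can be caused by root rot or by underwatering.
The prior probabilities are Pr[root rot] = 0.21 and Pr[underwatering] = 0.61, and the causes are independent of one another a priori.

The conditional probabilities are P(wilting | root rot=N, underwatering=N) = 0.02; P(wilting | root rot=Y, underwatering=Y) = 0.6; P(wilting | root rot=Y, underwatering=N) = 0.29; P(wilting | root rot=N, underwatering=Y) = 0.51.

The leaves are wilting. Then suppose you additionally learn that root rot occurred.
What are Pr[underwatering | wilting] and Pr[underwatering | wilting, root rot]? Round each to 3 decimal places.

By total probability over the 4 (root rot, underwatering) configurations:
  P(wilting) = 0.02×0.79×0.39 + 0.51×0.79×0.61 + 0.29×0.21×0.39 + 0.6×0.21×0.61
        = 0.006162 + 0.245769 + 0.023751 + 0.076860 = 0.352542
Keeping only the underwatering-present terms gives 0.322629, so
  P(underwatering | wilting) = 0.322629 / 0.352542 ≈ 0.915

Now also conditioning on root rot=true:
Enumerate both values of underwatering and weight by the priors:
  P(wilting | root rot) = 0.29×0.39 + 0.6×0.61
        = 0.113100 + 0.366000 = 0.479100
Configurations with underwatering contribute 0.366000, so
  P(underwatering | wilting, root rot) = 0.366000 / 0.479100 ≈ 0.764

Pr[underwatering | wilting] ≈ 0.915; Pr[underwatering | wilting, root rot] ≈ 0.764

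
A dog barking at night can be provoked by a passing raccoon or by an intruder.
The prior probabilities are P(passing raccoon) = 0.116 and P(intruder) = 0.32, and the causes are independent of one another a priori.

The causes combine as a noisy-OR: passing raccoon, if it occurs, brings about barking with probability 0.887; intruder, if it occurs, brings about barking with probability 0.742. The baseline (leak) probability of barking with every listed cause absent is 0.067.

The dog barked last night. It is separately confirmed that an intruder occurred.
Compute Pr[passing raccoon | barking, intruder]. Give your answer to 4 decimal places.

Under noisy-OR, P(barking | causes) = 1 − (1−0.067)·∏(1−qᵢ) over the active causes.
For the numerator, keep only passing raccoon=true terms: 0.972799*0.116 = 0.112845
The normalizing constant is 0.759286*0.884 + 0.972799*0.116 = 0.784054
P(passing raccoon | barking, intruder) = 0.112845/0.784054 ≈ 0.1439

Pr[passing raccoon | barking, intruder] ≈ 0.1439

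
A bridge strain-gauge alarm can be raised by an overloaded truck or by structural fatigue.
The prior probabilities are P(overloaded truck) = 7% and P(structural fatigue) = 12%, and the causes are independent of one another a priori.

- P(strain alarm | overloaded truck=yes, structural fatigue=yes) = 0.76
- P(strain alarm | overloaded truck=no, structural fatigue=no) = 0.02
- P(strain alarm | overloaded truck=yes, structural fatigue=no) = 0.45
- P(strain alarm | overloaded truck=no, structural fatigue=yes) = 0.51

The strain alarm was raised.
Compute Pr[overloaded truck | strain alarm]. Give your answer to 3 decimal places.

P(strain alarm) = 0.02·0.93·0.88 + 0.51·0.93·0.12 + 0.45·0.07·0.88 + 0.76·0.07·0.12 = 0.016368 + 0.056916 + 0.027720 + 0.006384 = 0.107388
Of this, 0.034104 comes from 0.027720 + 0.006384 (the overloaded truck=true cases).
P(overloaded truck | strain alarm) = 0.034104 / 0.107388 ≈ 0.318

Pr[overloaded truck | strain alarm] ≈ 0.318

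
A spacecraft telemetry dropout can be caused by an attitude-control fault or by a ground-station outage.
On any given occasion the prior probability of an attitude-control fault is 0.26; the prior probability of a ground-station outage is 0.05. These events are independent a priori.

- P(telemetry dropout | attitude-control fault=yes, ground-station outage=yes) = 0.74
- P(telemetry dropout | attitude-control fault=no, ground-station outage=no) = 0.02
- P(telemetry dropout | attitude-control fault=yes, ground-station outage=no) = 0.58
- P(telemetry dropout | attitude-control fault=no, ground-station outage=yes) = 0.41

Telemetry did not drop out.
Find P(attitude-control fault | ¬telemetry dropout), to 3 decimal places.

P(attitude-control fault | ¬telemetry dropout) ≈ 0.131

P(¬telemetry dropout) = 0.98·0.74·0.95 + 0.59·0.74·0.05 + 0.42·0.26·0.95 + 0.26·0.26·0.05 = 0.688940 + 0.021830 + 0.103740 + 0.003380 = 0.817890
The attitude-control fault-present share is 0.103740 + 0.003380 = 0.107120.
So P(attitude-control fault | ¬telemetry dropout) = 0.107120/0.817890 ≈ 0.131.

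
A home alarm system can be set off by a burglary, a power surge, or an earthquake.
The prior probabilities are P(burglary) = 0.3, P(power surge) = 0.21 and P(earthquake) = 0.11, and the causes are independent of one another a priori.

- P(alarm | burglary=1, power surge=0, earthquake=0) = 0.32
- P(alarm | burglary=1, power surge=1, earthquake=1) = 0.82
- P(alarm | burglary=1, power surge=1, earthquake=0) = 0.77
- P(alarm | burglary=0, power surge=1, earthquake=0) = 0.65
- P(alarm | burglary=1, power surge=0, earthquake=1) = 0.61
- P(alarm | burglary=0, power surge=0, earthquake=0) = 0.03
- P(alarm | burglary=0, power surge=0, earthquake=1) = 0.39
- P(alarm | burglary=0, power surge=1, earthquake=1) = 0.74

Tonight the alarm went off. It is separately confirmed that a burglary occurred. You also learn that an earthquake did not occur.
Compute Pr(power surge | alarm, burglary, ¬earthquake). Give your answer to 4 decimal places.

Enumerate both values of power surge and weight by the priors:
  P(alarm | burglary, ¬earthquake) = 0.32·0.79 + 0.77·0.21
        = 0.252800 + 0.161700 = 0.414500
The terms with power surge present sum to 0.161700, so
  P(power surge | alarm, burglary, ¬earthquake) = 0.161700 / 0.414500 ≈ 0.3901

Pr(power surge | alarm, burglary, ¬earthquake) ≈ 0.3901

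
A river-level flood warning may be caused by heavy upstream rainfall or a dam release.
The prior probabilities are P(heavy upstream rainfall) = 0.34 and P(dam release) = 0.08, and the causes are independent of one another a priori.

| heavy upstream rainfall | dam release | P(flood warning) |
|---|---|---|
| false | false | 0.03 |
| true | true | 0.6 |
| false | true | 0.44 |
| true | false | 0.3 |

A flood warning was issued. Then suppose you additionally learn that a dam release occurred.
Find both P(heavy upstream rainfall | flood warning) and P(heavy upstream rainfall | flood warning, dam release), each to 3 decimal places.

P(heavy upstream rainfall | flood warning) ≈ 0.727; P(heavy upstream rainfall | flood warning, dam release) ≈ 0.413

P(flood warning) = 0.03×0.66×0.92 + 0.44×0.66×0.08 + 0.3×0.34×0.92 + 0.6×0.34×0.08 = 0.018216 + 0.023232 + 0.093840 + 0.016320 = 0.151608
Of this, 0.110160 comes from 0.093840 + 0.016320 (the heavy upstream rainfall=true cases).
Hence the posterior is 0.110160/0.151608 ≈ 0.727.

Now also conditioning on dam release=true:
Sum P(flood warning|·) weighted by the priors over both values of heavy upstream rainfall:
  P(flood warning | dam release) = 0.44·0.66 + 0.6·0.34
        = 0.290400 + 0.204000 = 0.494400
The terms with heavy upstream rainfall present sum to 0.204000, so
  P(heavy upstream rainfall | flood warning, dam release) = 0.204000 / 0.494400 ≈ 0.413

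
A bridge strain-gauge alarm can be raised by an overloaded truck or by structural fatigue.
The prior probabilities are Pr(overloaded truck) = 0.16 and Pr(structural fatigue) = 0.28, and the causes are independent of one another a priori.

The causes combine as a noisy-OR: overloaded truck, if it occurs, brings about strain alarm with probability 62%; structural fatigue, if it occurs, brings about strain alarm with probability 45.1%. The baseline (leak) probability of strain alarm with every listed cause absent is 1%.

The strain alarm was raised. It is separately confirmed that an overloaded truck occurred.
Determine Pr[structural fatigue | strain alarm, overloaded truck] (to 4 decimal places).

Under noisy-OR, P(strain alarm | causes) = 1 − (1−0.01)·∏(1−qᵢ) over the active causes.
Sum P(strain alarm|·) weighted by the priors over both values of structural fatigue:
  P(strain alarm | overloaded truck) = 0.6238·0.72 + 0.793466·0.28
        = 0.449136 + 0.222170 = 0.671306
Configurations with structural fatigue contribute 0.222170, so
  P(structural fatigue | strain alarm, overloaded truck) = 0.222170 / 0.671306 ≈ 0.3310

Pr[structural fatigue | strain alarm, overloaded truck] ≈ 0.3310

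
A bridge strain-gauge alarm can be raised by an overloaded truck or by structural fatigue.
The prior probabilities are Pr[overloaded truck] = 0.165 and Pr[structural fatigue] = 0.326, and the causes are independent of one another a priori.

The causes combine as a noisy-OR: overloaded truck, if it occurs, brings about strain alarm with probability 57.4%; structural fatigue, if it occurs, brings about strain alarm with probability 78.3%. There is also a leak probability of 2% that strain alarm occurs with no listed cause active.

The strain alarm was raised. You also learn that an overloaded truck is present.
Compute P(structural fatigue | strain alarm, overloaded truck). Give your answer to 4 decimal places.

Under noisy-OR, P(strain alarm | causes) = 1 − (1−0.02)·∏(1−qᵢ) over the active causes.
By total probability over both values of structural fatigue:
  P(strain alarm | overloaded truck) = 0.58252·0.674 + 0.909407·0.326
        = 0.392618 + 0.296467 = 0.689085
Configurations with structural fatigue contribute 0.296467, so
  P(structural fatigue | strain alarm, overloaded truck) = 0.296467 / 0.689085 ≈ 0.4302

P(structural fatigue | strain alarm, overloaded truck) ≈ 0.4302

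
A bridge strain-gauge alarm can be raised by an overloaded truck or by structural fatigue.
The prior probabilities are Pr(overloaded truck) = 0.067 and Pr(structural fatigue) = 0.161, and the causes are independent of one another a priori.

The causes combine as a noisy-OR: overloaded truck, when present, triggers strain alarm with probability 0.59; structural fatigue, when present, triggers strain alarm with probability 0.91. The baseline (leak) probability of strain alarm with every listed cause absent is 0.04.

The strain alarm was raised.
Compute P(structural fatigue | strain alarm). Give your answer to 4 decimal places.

P(structural fatigue | strain alarm) ≈ 0.6930

Under noisy-OR, P(strain alarm | causes) = 1 − (1−0.04)·∏(1−qᵢ) over the active causes.
Numerator (weight on configurations with structural fatigue): 0.137235 + 0.010405 = 0.147640
The normalizing constant is 0.04×0.933×0.839 + 0.9136×0.933×0.161 + 0.6064×0.067×0.839 + 0.964576×0.067×0.161 = 0.213039
P(structural fatigue | strain alarm) = 0.147640/0.213039 ≈ 0.6930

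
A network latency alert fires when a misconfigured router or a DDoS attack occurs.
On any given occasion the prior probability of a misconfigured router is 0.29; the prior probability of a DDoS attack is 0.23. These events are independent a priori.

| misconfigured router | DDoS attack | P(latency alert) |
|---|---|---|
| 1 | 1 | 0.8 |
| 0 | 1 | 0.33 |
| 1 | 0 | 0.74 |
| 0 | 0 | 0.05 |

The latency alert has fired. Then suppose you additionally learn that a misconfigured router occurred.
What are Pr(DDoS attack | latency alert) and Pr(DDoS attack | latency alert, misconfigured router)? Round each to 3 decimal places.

Pr(DDoS attack | latency alert) ≈ 0.358; Pr(DDoS attack | latency alert, misconfigured router) ≈ 0.244

P(latency alert) = 0.05·0.71·0.77 + 0.33·0.71·0.23 + 0.74·0.29·0.77 + 0.8·0.29·0.23 = 0.027335 + 0.053889 + 0.165242 + 0.053360 = 0.299826
Restricting to configurations with DDoS attack present: 0.053889 + 0.053360 = 0.107249.
Hence the posterior is 0.107249/0.299826 ≈ 0.358.

Now condition on the additional information:
P(latency alert | misconfigured router) = 0.74*0.77 + 0.8*0.23 = 0.569800 + 0.184000 = 0.753800
Of this, 0.184000 comes from 0.8*0.23 (the DDoS attack=true cases).
P(DDoS attack | latency alert, misconfigured router) = 0.184000 / 0.753800 ≈ 0.244
— misconfigured router explains away the evidence for DDoS attack.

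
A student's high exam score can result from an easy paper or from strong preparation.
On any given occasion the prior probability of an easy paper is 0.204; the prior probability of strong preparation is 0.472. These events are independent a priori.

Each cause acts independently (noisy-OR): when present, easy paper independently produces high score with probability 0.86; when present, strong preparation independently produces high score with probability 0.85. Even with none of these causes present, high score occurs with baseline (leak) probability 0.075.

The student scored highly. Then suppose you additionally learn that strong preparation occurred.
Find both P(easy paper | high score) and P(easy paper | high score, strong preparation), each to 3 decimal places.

Under noisy-OR, P(high score | causes) = 1 − (1−0.075)·∏(1−qᵢ) over the active causes.
For the numerator, keep only easy paper=true terms: 0.093763 + 0.094418 = 0.188181
Normalizer over all consistent configurations: 0.075*0.796*0.528 + 0.86125*0.796*0.472 + 0.8705*0.204*0.528 + 0.980575*0.204*0.472 = 0.543285
P(easy paper | high score) = 0.188181/0.543285 ≈ 0.346

Now also conditioning on strong preparation=true:
By total probability over both values of easy paper:
  P(high score | strong preparation) = 0.86125*0.796 + 0.980575*0.204
        = 0.685555 + 0.200037 = 0.885592
Configurations with easy paper contribute 0.200037, so
  P(easy paper | high score, strong preparation) = 0.200037 / 0.885592 ≈ 0.226

P(easy paper | high score) ≈ 0.346; P(easy paper | high score, strong preparation) ≈ 0.226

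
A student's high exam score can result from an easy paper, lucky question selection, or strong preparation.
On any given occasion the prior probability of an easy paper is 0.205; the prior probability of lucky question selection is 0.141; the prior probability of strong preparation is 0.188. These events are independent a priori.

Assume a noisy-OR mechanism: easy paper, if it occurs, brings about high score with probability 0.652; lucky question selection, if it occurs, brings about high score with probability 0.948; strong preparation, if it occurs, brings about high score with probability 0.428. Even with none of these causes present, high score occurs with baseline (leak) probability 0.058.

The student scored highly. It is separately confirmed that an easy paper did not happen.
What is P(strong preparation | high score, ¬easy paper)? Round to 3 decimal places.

P(strong preparation | high score, ¬easy paper) ≈ 0.402

Under noisy-OR, P(high score | causes) = 1 − (1−0.058)·∏(1−qᵢ) over the active causes.
By total probability over the 4 (lucky question selection, strong preparation) configurations:
  P(high score | ¬easy paper) = 0.058·0.859·0.812 + 0.461176·0.859·0.188 + 0.951016·0.141·0.812 + 0.971981·0.141·0.188
        = 0.040455 + 0.074476 + 0.108884 + 0.025765 = 0.249580
Keeping only the strong preparation-present terms gives 0.100241, so
  P(strong preparation | high score, ¬easy paper) = 0.100241 / 0.249580 ≈ 0.402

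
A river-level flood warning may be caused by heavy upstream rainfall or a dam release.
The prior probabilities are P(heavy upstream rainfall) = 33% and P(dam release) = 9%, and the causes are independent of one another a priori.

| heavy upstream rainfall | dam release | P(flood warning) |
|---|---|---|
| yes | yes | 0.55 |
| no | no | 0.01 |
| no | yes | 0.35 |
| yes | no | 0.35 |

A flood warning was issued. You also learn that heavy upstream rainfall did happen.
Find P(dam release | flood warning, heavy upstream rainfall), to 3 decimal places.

P(dam release | flood warning, heavy upstream rainfall) ≈ 0.135

Enumerate both values of dam release and weight by the priors:
  P(flood warning | heavy upstream rainfall) = 0.35·0.91 + 0.55·0.09
        = 0.318500 + 0.049500 = 0.368000
Keeping only the dam release-present terms gives 0.049500, so
  P(dam release | flood warning, heavy upstream rainfall) = 0.049500 / 0.368000 ≈ 0.135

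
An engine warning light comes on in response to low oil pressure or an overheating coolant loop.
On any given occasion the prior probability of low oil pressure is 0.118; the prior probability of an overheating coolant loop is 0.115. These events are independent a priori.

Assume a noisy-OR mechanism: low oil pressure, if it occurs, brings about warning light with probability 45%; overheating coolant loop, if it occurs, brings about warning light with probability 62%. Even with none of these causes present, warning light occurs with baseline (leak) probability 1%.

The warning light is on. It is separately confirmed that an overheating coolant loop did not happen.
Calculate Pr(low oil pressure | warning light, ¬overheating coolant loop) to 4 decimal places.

Under noisy-OR, P(warning light | causes) = 1 − (1−0.01)·∏(1−qᵢ) over the active causes.
P(warning light | ¬overheating coolant loop) = 0.01·0.882 + 0.4555·0.118 = 0.008820 + 0.053749 = 0.062569
Restricting to configurations with low oil pressure present: 0.4555·0.118 = 0.053749.
Hence the posterior is 0.053749/0.062569 ≈ 0.8590.

Pr(low oil pressure | warning light, ¬overheating coolant loop) ≈ 0.8590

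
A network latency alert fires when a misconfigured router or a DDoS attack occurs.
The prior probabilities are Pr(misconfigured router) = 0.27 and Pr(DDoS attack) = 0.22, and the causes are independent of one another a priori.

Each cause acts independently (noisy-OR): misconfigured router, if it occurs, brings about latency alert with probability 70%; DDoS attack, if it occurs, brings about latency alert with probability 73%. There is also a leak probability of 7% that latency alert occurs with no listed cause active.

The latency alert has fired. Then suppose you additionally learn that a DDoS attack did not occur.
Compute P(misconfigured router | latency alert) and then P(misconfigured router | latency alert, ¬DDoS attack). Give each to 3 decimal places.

Under noisy-OR, P(latency alert | causes) = 1 − (1−0.07)·∏(1−qᵢ) over the active causes.
Weight on misconfigured router=true, given the evidence: 0.151843 + 0.054925 = 0.206768
The normalizing constant is 0.07·0.73·0.78 + 0.7489·0.73·0.22 + 0.721·0.27·0.78 + 0.92467·0.27·0.22 = 0.366899
P(misconfigured router | latency alert) = 0.206768/0.366899 ≈ 0.564

Now also conditioning on DDoS attack≠true:
Sum P(latency alert|·) weighted by the priors over both values of misconfigured router:
  P(latency alert | ¬DDoS attack) = 0.07·0.73 + 0.721·0.27
        = 0.051100 + 0.194670 = 0.245770
The terms with misconfigured router present sum to 0.194670, so
  P(misconfigured router | latency alert, ¬DDoS attack) = 0.194670 / 0.245770 ≈ 0.792

P(misconfigured router | latency alert) ≈ 0.564; P(misconfigured router | latency alert, ¬DDoS attack) ≈ 0.792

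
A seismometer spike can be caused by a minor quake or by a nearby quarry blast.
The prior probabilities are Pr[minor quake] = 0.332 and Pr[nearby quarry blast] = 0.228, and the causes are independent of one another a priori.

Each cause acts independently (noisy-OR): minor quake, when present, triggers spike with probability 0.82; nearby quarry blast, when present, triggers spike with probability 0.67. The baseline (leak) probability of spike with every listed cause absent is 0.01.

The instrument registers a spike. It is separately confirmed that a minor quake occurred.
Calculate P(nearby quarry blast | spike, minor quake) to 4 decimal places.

P(nearby quarry blast | spike, minor quake) ≈ 0.2528

Under noisy-OR, P(spike | causes) = 1 − (1−0.01)·∏(1−qᵢ) over the active causes.
P(spike | minor quake) = 0.8218·0.772 + 0.941194·0.228 = 0.634430 + 0.214592 = 0.849022
Restricting to configurations with nearby quarry blast present: 0.941194·0.228 = 0.214592.
Hence the posterior is 0.214592/0.849022 ≈ 0.2528.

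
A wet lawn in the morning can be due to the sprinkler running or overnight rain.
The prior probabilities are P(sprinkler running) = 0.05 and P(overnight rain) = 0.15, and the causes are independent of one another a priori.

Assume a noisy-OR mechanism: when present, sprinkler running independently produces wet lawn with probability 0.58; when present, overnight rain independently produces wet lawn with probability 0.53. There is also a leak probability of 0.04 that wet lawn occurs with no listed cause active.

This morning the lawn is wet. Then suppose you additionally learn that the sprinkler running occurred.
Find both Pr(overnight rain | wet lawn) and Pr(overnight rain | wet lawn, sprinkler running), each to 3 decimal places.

Under noisy-OR, P(wet lawn | causes) = 1 − (1−0.04)·∏(1−qᵢ) over the active causes.
Weight on overnight rain=true, given the evidence: 0.078204 + 0.006079 = 0.084283
The normalizing constant is 0.04×0.95×0.85 + 0.5488×0.95×0.15 + 0.5968×0.05×0.85 + 0.810496×0.05×0.15 = 0.141947
P(overnight rain | wet lawn) = 0.084283/0.141947 ≈ 0.594

With the extra evidence:
For the numerator, keep only overnight rain=true terms: 0.810496·0.15 = 0.121574
The normalizing constant is 0.5968·0.85 + 0.810496·0.15 = 0.628854
P(overnight rain | wet lawn, sprinkler running) = 0.121574/0.628854 ≈ 0.193

Pr(overnight rain | wet lawn) ≈ 0.594; Pr(overnight rain | wet lawn, sprinkler running) ≈ 0.193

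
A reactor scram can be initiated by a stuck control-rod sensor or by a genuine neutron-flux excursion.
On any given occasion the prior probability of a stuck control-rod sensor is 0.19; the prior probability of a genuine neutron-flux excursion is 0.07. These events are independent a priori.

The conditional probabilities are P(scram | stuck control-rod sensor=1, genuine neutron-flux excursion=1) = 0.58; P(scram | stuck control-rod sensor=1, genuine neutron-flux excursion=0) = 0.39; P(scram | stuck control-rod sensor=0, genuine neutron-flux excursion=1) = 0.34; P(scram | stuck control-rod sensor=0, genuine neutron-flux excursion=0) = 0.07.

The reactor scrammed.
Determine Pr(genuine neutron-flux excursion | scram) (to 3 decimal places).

Pr(genuine neutron-flux excursion | scram) ≈ 0.182

P(scram) = 0.07×0.81×0.93 + 0.34×0.81×0.07 + 0.39×0.19×0.93 + 0.58×0.19×0.07 = 0.052731 + 0.019278 + 0.068913 + 0.007714 = 0.148636
The genuine neutron-flux excursion-present share is 0.019278 + 0.007714 = 0.026992.
So P(genuine neutron-flux excursion | scram) = 0.026992/0.148636 ≈ 0.182.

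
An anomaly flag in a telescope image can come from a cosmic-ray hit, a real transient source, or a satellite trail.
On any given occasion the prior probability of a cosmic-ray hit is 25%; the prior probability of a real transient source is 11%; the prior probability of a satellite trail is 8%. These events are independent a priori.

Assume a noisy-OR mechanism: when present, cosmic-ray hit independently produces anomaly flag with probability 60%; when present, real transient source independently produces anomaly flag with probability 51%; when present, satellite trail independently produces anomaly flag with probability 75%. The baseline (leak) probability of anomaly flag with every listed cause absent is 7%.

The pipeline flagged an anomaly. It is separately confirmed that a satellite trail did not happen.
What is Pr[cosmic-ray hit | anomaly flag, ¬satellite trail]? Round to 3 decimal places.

Pr[cosmic-ray hit | anomaly flag, ¬satellite trail] ≈ 0.639

Under noisy-OR, P(anomaly flag | causes) = 1 − (1−0.07)·∏(1−qᵢ) over the active causes.
Weight on cosmic-ray hit=true, given the evidence: 0.139730 + 0.022487 = 0.162217
Denominator P(anomaly flag | ¬satellite trail): 0.07*0.75*0.89 + 0.5443*0.75*0.11 + 0.628*0.25*0.89 + 0.81772*0.25*0.11 = 0.253847
P(cosmic-ray hit | anomaly flag, ¬satellite trail) = 0.162217/0.253847 ≈ 0.639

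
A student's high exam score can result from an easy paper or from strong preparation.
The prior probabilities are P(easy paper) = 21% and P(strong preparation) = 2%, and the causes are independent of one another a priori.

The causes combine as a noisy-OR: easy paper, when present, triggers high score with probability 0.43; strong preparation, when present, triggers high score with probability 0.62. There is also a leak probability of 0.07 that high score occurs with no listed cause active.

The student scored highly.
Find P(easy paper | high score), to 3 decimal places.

P(easy paper | high score) ≈ 0.608

Under noisy-OR, P(high score | causes) = 1 − (1−0.07)·∏(1−qᵢ) over the active causes.
P(high score) = 0.07×0.79×0.98 + 0.6466×0.79×0.02 + 0.4699×0.21×0.98 + 0.798562×0.21×0.02 = 0.054194 + 0.010216 + 0.096705 + 0.003354 = 0.164469
Restricting to configurations with easy paper present: 0.096705 + 0.003354 = 0.100059.
So P(easy paper | high score) = 0.100059/0.164469 ≈ 0.608.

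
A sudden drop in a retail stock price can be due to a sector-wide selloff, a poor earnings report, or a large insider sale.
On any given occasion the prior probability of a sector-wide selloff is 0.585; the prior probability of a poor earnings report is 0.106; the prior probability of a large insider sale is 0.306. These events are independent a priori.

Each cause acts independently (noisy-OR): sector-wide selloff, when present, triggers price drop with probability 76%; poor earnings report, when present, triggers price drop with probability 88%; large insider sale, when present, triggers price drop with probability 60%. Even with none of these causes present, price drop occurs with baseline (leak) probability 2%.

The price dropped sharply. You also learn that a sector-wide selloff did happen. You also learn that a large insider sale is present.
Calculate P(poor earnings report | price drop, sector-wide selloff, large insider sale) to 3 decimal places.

P(poor earnings report | price drop, sector-wide selloff, large insider sale) ≈ 0.115

Under noisy-OR, P(price drop | causes) = 1 − (1−0.02)·∏(1−qᵢ) over the active causes.
Enumerate both values of poor earnings report and weight by the priors:
  P(price drop | sector-wide selloff, large insider sale) = 0.90592·0.894 + 0.98871·0.106
        = 0.809892 + 0.104803 = 0.914695
Keeping only the poor earnings report-present terms gives 0.104803, so
  P(poor earnings report | price drop, sector-wide selloff, large insider sale) = 0.104803 / 0.914695 ≈ 0.115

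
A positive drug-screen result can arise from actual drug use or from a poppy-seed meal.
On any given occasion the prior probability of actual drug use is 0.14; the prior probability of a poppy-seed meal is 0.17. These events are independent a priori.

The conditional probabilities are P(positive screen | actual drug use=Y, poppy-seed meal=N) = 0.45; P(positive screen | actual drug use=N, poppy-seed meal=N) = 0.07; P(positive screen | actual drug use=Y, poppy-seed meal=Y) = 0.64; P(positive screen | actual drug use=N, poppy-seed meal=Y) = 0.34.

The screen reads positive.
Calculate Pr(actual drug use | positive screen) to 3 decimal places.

Pr(actual drug use | positive screen) ≈ 0.404

For the numerator, keep only actual drug use=true terms: 0.052290 + 0.015232 = 0.067522
The normalizing constant is 0.07·0.86·0.83 + 0.34·0.86·0.17 + 0.45·0.14·0.83 + 0.64·0.14·0.17 = 0.167196
Posterior = 0.067522 / 0.167196 ≈ 0.404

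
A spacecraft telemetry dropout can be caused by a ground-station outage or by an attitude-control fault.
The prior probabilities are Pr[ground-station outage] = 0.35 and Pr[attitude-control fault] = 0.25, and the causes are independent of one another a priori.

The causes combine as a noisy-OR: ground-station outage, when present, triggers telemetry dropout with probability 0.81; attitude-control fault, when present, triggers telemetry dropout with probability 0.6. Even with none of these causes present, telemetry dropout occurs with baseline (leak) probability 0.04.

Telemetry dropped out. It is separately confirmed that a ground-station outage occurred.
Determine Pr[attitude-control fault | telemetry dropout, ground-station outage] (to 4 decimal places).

Pr[attitude-control fault | telemetry dropout, ground-station outage] ≈ 0.2743

Under noisy-OR, P(telemetry dropout | causes) = 1 − (1−0.04)·∏(1−qᵢ) over the active causes.
By total probability over both values of attitude-control fault:
  P(telemetry dropout | ground-station outage) = 0.8176*0.75 + 0.92704*0.25
        = 0.613200 + 0.231760 = 0.844960
Keeping only the attitude-control fault-present terms gives 0.231760, so
  P(attitude-control fault | telemetry dropout, ground-station outage) = 0.231760 / 0.844960 ≈ 0.2743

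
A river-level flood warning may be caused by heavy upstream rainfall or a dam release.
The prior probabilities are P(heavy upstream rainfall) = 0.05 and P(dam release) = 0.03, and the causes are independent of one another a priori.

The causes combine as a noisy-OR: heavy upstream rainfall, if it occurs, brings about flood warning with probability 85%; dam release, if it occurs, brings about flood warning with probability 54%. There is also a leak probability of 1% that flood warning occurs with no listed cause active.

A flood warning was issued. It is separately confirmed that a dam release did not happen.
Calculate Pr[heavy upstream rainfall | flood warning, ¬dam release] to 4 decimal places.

Pr[heavy upstream rainfall | flood warning, ¬dam release] ≈ 0.8176

Under noisy-OR, P(flood warning | causes) = 1 − (1−0.01)·∏(1−qᵢ) over the active causes.
P(flood warning | ¬dam release) = 0.01*0.95 + 0.8515*0.05 = 0.009500 + 0.042575 = 0.052075
Of this, 0.042575 comes from 0.8515*0.05 (the heavy upstream rainfall=true cases).
P(heavy upstream rainfall | flood warning, ¬dam release) = 0.042575 / 0.052075 ≈ 0.8176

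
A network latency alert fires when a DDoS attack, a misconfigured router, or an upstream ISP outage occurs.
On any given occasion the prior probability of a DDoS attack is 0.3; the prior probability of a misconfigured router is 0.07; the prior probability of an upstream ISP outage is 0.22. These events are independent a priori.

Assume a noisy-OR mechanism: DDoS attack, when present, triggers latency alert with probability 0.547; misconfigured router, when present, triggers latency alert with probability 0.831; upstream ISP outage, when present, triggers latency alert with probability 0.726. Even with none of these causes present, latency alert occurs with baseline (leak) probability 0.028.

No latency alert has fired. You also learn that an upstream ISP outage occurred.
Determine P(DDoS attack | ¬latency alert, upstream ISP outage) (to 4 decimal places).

Under noisy-OR, P(latency alert | causes) = 1 − (1−0.028)·∏(1−qᵢ) over the active causes.
P(¬latency alert | upstream ISP outage) = 0.266328×0.7×0.93 + 0.045009×0.7×0.07 + 0.120647×0.3×0.93 + 0.020389×0.3×0.07 = 0.173380 + 0.002205 + 0.033661 + 0.000428 = 0.209674
Restricting to configurations with DDoS attack present: 0.033661 + 0.000428 = 0.034089.
So P(DDoS attack | ¬latency alert, upstream ISP outage) = 0.034089/0.209674 ≈ 0.1626.

P(DDoS attack | ¬latency alert, upstream ISP outage) ≈ 0.1626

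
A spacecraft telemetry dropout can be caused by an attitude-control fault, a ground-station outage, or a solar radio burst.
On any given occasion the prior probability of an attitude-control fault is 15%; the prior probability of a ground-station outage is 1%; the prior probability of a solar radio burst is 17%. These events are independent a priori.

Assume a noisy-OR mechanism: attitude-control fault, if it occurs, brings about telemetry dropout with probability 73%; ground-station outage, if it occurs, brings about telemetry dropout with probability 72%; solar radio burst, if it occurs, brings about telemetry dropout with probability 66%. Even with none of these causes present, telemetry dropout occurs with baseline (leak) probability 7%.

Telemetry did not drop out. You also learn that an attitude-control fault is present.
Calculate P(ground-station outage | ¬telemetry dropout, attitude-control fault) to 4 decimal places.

P(ground-station outage | ¬telemetry dropout, attitude-control fault) ≈ 0.0028

Under noisy-OR, P(telemetry dropout | causes) = 1 − (1−0.07)·∏(1−qᵢ) over the active causes.
Sum P(¬telemetry dropout|·) weighted by the priors over the 4 (ground-station outage, solar radio burst) configurations:
  P(¬telemetry dropout | attitude-control fault) = 0.2511×0.99×0.83 + 0.085374×0.99×0.17 + 0.070308×0.01×0.83 + 0.023905×0.01×0.17
        = 0.206329 + 0.014368 + 0.000584 + 0.000041 = 0.221322
Configurations with ground-station outage contribute 0.000625, so
  P(ground-station outage | ¬telemetry dropout, attitude-control fault) = 0.000625 / 0.221322 ≈ 0.0028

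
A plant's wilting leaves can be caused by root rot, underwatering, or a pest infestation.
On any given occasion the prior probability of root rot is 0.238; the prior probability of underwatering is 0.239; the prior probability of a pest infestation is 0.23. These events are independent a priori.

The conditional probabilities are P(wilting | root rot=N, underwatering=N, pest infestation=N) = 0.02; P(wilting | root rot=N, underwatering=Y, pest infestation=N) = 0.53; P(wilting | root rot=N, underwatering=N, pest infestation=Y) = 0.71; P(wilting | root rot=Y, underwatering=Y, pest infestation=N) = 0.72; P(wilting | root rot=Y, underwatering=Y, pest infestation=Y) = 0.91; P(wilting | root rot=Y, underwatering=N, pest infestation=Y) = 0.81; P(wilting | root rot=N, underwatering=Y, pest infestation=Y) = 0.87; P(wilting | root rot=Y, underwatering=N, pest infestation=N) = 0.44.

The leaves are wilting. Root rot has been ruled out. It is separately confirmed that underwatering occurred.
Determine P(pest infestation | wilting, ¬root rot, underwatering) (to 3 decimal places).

Numerator (weight on configurations with pest infestation): 0.87*0.23 = 0.200100
Denominator P(wilting | ¬root rot, underwatering): 0.53*0.77 + 0.87*0.23 = 0.608200
P(pest infestation | wilting, ¬root rot, underwatering) = 0.200100/0.608200 ≈ 0.329

P(pest infestation | wilting, ¬root rot, underwatering) ≈ 0.329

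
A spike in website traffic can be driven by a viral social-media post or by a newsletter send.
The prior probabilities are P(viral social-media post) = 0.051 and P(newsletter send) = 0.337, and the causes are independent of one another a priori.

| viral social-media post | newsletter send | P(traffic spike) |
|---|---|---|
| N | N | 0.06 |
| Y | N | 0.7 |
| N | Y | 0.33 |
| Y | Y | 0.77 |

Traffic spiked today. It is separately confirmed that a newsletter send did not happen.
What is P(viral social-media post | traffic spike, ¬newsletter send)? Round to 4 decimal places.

P(traffic spike | ¬newsletter send) = 0.06×0.949 + 0.7×0.051 = 0.056940 + 0.035700 = 0.092640
The viral social-media post-present share is 0.7×0.051 = 0.035700.
Hence the posterior is 0.035700/0.092640 ≈ 0.3854.

P(viral social-media post | traffic spike, ¬newsletter send) ≈ 0.3854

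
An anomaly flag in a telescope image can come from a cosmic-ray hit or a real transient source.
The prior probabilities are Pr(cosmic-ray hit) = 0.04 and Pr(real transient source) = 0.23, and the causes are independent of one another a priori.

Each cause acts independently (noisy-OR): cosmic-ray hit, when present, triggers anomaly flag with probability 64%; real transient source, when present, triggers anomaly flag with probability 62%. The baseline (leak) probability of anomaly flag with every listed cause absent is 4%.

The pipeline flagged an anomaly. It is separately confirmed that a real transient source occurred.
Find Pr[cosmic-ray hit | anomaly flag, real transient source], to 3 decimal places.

Under noisy-OR, P(anomaly flag | causes) = 1 − (1−0.04)·∏(1−qᵢ) over the active causes.
P(anomaly flag | real transient source) = 0.6352·0.96 + 0.868672·0.04 = 0.609792 + 0.034747 = 0.644539
Restricting to configurations with cosmic-ray hit present: 0.868672·0.04 = 0.034747.
P(cosmic-ray hit | anomaly flag, real transient source) = 0.034747 / 0.644539 ≈ 0.054

Pr[cosmic-ray hit | anomaly flag, real transient source] ≈ 0.054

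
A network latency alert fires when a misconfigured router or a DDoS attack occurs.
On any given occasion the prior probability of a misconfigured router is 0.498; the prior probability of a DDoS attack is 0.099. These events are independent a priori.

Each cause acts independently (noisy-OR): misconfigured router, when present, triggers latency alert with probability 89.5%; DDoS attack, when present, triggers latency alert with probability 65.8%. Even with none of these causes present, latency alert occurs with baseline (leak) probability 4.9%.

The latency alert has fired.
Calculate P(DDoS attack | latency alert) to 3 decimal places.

P(DDoS attack | latency alert) ≈ 0.160

Under noisy-OR, P(latency alert | causes) = 1 − (1−0.049)·∏(1−qᵢ) over the active causes.
P(latency alert) = 0.049×0.502×0.901 + 0.674758×0.502×0.099 + 0.900145×0.498×0.901 + 0.96585×0.498×0.099 = 0.022163 + 0.033534 + 0.403893 + 0.047618 = 0.507208
Of this, 0.081152 comes from 0.033534 + 0.047618 (the DDoS attack=true cases).
So P(DDoS attack | latency alert) = 0.081152/0.507208 ≈ 0.160.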